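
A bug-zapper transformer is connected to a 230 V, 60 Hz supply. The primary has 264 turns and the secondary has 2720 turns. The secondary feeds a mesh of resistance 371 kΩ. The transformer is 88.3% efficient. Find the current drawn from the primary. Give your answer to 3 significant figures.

V_s = 230 × 2720/264 = 2369.7 V.
I_s = V_s/R = 2369.7/371000 = 0.0063873 A.
P_out = V_s I_s = 2369.7 × 0.0063873 = 15.136 W.
P_in = P_out/η = 15.136/0.883 = 17.142 W.
I_p = P_in/V_p = 17.142/230 = 0.0745 A.

I_p ≈ 0.0745 A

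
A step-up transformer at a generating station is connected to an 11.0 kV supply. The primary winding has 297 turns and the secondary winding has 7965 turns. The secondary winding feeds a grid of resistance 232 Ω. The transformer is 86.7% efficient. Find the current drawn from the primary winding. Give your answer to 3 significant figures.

I_p ≈ 39300 A

V_s = 11000 × 7965/297 = 295000 V.
I_s = V_s/R = 295000/232 = 1271.6 A.
P_out = V_s I_s = 295000 × 1271.6 = 3.7511×10^8 W.
P_in = P_out/η = 3.7511×10^8/0.867 = 4.3265×10^8 W.
I_p = P_in/V_p = 4.3265×10^8/11000 = 39300 A.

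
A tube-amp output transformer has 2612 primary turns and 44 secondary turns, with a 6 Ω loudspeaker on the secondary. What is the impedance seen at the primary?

Z_p = (N_p/N_s)² × Z_s = (2612/44)² × 6 = 21100 Ω.

Z_p ≈ 21100 Ω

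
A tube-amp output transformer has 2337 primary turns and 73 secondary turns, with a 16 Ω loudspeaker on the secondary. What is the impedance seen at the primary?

Z_p = (N_p/N_s)² × Z_s = (2337/73)² × 16 = 16400 Ω.

Z_p ≈ 16400 Ω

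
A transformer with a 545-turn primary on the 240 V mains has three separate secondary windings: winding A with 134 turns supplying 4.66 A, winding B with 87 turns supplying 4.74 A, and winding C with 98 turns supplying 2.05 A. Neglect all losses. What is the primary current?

V_A = 240 × 134/545 = 59.009 V; V_B = 240 × 87/545 = 38.312 V; V_C = 240 × 98/545 = 43.156 V.
P_out = V_A I_A + V_B I_B + V_C I_C = 59.009×4.66 + 38.312×4.74 + 43.156×2.05 = 274.98 + 181.60 + 88.470 = 545.05 W.
Ideal ⇒ P_in = P_out, so I_p = P_out/V_p = 545.05/240 = 2.27 A.

I_p ≈ 2.27 A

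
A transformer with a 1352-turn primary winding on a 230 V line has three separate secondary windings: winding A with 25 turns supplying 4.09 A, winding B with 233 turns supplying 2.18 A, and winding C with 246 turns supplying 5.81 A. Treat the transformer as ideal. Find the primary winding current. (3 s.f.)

V_A = 230 × 25/1352 = 4.2530 V; V_B = 230 × 233/1352 = 39.638 V; V_C = 230 × 246/1352 = 41.849 V.
P_out = V_A I_A + V_B I_B + V_C I_C = 4.2530×4.09 + 39.638×2.18 + 41.849×5.81 = 17.395 + 86.410 + 243.14 = 346.95 W.
Ideal ⇒ P_in = P_out, so I_p = P_out/V_p = 346.95/230 = 1.51 A.

I_p ≈ 1.51 A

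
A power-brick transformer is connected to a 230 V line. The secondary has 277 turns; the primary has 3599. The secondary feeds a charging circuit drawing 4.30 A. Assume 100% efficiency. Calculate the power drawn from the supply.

I_p = I_s × N_s/N_p = 4.30 × 277/3599 = 0.33095 A.
P = V_p I_p = 230 × 0.33095 = 76.1 W.

P ≈ 76.1 W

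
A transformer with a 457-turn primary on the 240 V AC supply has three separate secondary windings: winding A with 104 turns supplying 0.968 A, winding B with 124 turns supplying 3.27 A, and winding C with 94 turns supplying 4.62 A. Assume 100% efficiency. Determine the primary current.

I_p ≈ 2.06 A

V_A = 240 × 104/457 = 54.617 V; V_B = 240 × 124/457 = 65.120 V; V_C = 240 × 94/457 = 49.365 V.
P_out = V_A I_A + V_B I_B + V_C I_C = 54.617×0.968 + 65.120×3.27 + 49.365×4.62 = 52.869 + 212.94 + 228.07 = 493.88 W.
Ideal ⇒ P_in = P_out, so I_p = P_out/V_p = 493.88/240 = 2.06 A.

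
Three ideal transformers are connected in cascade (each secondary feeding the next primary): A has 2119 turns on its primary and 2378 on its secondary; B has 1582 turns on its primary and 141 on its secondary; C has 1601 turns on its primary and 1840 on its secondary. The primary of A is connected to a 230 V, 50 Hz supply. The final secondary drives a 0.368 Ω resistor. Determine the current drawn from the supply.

I_supply ≈ 8.26 A

Secondary of A: V = 230.00 × 2378/2119 = 258.11 V.
Secondary of B: V = 258.11 × 141/1582 = 23.005 V.
Secondary of C: V = 23.005 × 1840/1601 = 26.439 V.
I_load = 26.439/0.368 = 71.846 A, so P_out = 26.439 × 71.846 = 1899.5 W.
All ideal ⇒ P_in = P_out, so I_supply = 1899.5/230 = 8.26 A.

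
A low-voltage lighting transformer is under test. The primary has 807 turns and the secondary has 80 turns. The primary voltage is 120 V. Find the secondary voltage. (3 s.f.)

V_s ≈ 11.9 V

V_s/V_p = N_s/N_p, so V_s = 120 × 80/807 = 11.9 V.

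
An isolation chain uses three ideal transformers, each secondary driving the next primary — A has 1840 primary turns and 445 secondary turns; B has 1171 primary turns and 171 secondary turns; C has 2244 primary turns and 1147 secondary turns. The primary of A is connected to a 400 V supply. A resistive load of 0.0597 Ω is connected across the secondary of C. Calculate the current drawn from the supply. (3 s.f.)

I_supply ≈ 2.18 A

After A: V = 400.00 × 445/1840 = 96.739 V.
After B: V = 96.739 × 171/1171 = 14.127 V.
After C: V = 14.127 × 1147/2244 = 7.2207 V.
I_load = 7.2207/0.0597 = 120.95 A, so P_out = 7.2207 × 120.95 = 873.35 W.
All ideal ⇒ P_in = P_out, so I_supply = 873.35/400 = 2.18 A.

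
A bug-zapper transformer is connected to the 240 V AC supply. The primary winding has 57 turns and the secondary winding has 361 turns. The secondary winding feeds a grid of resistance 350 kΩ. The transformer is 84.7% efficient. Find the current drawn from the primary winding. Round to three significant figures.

V_s = 240 × 361/57 = 1520.0 V.
I_s = V_s/R = 1520.0/350000 = 0.0043429 A.
P_out = V_s I_s = 1520.0 × 0.0043429 = 6.6011 W.
P_in = P_out/η = 6.6011/0.847 = 7.7936 W.
I_p = P_in/V_p = 7.7936/240 = 0.0325 A.

I_p ≈ 0.0325 A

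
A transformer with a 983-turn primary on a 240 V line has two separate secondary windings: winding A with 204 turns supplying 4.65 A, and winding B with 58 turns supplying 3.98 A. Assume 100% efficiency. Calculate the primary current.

V_A = 240 × 204/983 = 49.807 V; V_B = 240 × 58/983 = 14.161 V.
P_out = V_A I_A + V_B I_B = 49.807×4.65 + 14.161×3.98 = 231.60 + 56.360 = 287.96 W.
Ideal ⇒ P_in = P_out, so I_p = P_out/V_p = 287.96/240 = 1.20 A.

I_p ≈ 1.20 A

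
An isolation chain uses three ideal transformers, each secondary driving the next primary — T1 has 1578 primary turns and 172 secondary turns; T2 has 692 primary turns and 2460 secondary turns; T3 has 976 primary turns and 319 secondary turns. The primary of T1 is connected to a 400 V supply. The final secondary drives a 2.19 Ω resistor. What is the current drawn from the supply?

I_supply ≈ 2.93 A

Secondary of T1: V = 400.00 × 172/1578 = 43.599 V.
Secondary of T2: V = 43.599 × 2460/692 = 154.99 V.
Secondary of T3: V = 154.99 × 319/976 = 50.658 V.
I_load = 50.658/2.19 = 23.132 A, so P_out = 50.658 × 23.132 = 1171.8 W.
All ideal ⇒ P_in = P_out, so I_supply = 1171.8/400 = 2.93 A.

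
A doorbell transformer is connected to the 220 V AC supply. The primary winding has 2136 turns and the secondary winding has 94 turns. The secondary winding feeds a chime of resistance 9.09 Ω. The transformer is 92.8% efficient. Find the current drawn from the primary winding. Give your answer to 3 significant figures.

I_p ≈ 0.0505 A

V_s = 220 × 94/2136 = 9.6816 V.
I_s = V_s/R = 9.6816/9.09 = 1.0651 A.
P_out = V_s I_s = 9.6816 × 1.0651 = 10.312 W.
P_in = P_out/η = 10.312/0.928 = 11.112 W.
I_p = P_in/V_p = 11.112/220 = 0.0505 A.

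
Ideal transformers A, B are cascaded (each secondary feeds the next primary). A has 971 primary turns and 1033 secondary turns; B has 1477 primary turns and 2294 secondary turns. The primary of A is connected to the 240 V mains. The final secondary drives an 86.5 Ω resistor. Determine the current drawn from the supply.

I_supply ≈ 7.58 A

Secondary of A: V = 240.00 × 1033/971 = 255.32 V.
Secondary of B: V = 255.32 × 2294/1477 = 396.56 V.
I_load = 396.56/86.5 = 4.5845 A, so P_out = 396.56 × 4.5845 = 1818.0 W.
All ideal ⇒ P_in = P_out, so I_supply = 1818.0/240 = 7.58 A.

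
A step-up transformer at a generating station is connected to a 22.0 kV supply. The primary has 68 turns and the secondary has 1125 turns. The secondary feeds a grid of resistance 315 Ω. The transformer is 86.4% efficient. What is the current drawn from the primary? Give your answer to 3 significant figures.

V_s = 22000 × 1125/68 = 363970 V.
I_s = V_s/R = 363970/315 = 1155.5 A.
P_out = V_s I_s = 363970 × 1155.5 = 4.2055×10^8 W.
P_in = P_out/η = 4.2055×10^8/0.864 = 4.8675×10^8 W.
I_p = P_in/V_p = 4.8675×10^8/22000 = 22100 A.

I_p ≈ 22100 A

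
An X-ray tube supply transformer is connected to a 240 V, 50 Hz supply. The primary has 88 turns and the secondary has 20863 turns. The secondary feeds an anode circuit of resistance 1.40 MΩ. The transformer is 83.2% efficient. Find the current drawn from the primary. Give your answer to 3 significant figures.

I_p ≈ 11.6 A

V_s = 240 × 20863/88 = 56899 V.
I_s = V_s/R = 56899/(1.40×10^6) = 0.040642 A.
P_out = V_s I_s = 56899 × 0.040642 = 2312.5 W.
P_in = P_out/η = 2312.5/0.832 = 2779.5 W.
I_p = P_in/V_p = 2779.5/240 = 11.6 A.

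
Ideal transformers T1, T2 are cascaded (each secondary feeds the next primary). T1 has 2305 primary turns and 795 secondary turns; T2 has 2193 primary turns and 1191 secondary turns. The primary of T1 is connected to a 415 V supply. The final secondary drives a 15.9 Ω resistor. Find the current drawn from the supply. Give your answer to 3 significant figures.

After T1: V = 415.00 × 795/2305 = 143.13 V.
After T2: V = 143.13 × 1191/2193 = 77.735 V.
I_load = 77.735/15.9 = 4.8890 A, so P_out = 77.735 × 4.8890 = 380.05 W.
All ideal ⇒ P_in = P_out, so I_supply = 380.05/415 = 0.916 A.

I_supply ≈ 0.916 A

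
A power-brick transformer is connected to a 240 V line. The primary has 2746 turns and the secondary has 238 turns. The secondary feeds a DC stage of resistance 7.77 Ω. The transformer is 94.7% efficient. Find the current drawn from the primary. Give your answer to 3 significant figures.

V_s = 240 × 238/2746 = 20.801 V.
I_s = V_s/R = 20.801/7.77 = 2.6771 A.
P_out = V_s I_s = 20.801 × 2.6771 = 55.687 W.
P_in = P_out/η = 55.687/0.947 = 58.804 W.
I_p = P_in/V_p = 58.804/240 = 0.245 A.

I_p ≈ 0.245 A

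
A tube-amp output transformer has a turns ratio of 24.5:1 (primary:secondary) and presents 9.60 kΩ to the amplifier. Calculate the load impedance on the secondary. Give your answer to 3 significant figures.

Z_s = Z_p/(N_p/N_s)² = 9600/24.5² = 16.0 Ω.

Z_s ≈ 16.0 Ω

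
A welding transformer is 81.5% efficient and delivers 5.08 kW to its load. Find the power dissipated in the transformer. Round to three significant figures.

P_in = P_out/η = 5080/0.815 = 6233.13 W.
P_loss = P_in − P_out = 6233.13 − 5080 = 1150 W.

P_loss ≈ 1150 W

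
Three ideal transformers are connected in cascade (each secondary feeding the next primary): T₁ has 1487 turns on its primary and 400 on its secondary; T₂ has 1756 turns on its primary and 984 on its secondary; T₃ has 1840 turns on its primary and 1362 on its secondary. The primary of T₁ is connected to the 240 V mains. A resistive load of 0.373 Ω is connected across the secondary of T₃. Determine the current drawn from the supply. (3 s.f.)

I_supply ≈ 8.01 A

Secondary of T₁: V = 240.00 × 400/1487 = 64.560 V.
Secondary of T₂: V = 64.560 × 984/1756 = 36.177 V.
Secondary of T₃: V = 36.177 × 1362/1840 = 26.779 V.
I_load = 26.779/0.373 = 71.793 A, so P_out = 26.779 × 71.793 = 1922.5 W.
All ideal ⇒ P_in = P_out, so I_supply = 1922.5/240 = 8.01 A.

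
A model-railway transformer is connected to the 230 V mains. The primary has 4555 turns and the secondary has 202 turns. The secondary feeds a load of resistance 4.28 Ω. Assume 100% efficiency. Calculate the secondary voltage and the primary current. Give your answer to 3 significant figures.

V_s ≈ 10.2 V, I_p ≈ 0.106 A

V_s = V_p × N_s/N_p = 230 × 202/4555 = 10.200 V.
I_s = V_s/R = 10.200/4.28 = 2.3831 A.
I_p = I_s × N_s/N_p = 2.3831 × 202/4555 = 0.106 A.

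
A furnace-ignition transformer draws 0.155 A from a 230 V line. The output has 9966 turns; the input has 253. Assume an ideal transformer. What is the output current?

I_out/I_in = N_in/N_out, so I_out = 0.155 × 253/9966 = 0.00393 A.

I_out ≈ 0.00393 A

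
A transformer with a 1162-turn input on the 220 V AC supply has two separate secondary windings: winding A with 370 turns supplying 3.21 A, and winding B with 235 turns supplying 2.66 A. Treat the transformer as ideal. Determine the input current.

V_A = 220 × 370/1162 = 70.052 V; V_B = 220 × 235/1162 = 44.492 V.
P_out = V_A I_A + V_B I_B = 70.052×3.21 + 44.492×2.66 = 224.87 + 118.35 = 343.22 W.
Ideal ⇒ P_in = P_out, so I_in = P_out/V_in = 343.22/220 = 1.56 A.

I_in ≈ 1.56 A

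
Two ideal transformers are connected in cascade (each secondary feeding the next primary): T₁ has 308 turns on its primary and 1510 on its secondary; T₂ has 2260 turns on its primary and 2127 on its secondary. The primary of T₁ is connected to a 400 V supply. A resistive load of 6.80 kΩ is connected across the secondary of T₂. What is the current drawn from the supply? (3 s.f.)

Secondary of T₁: V = 400.00 × 1510/308 = 1961.0 V.
Secondary of T₂: V = 1961.0 × 2127/2260 = 1845.6 V.
I_load = 1845.6/6800 = 0.27142 A, so P_out = 1845.6 × 0.27142 = 500.94 W.
All ideal ⇒ P_in = P_out, so I_supply = 500.94/400 = 1.25 A.

I_supply ≈ 1.25 A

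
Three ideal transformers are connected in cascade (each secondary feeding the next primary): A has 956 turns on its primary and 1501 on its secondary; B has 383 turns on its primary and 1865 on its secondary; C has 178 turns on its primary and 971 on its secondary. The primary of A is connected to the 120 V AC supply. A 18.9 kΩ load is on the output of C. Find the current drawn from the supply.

I_supply ≈ 11.0 A

Secondary of A: V = 120.00 × 1501/956 = 188.41 V.
Secondary of B: V = 188.41 × 1865/383 = 917.45 V.
Secondary of C: V = 917.45 × 971/178 = 5004.8 V.
I_load = 5004.8/18900 = 0.26480 A, so P_out = 5004.8 × 0.26480 = 1325.3 W.
All ideal ⇒ P_in = P_out, so I_supply = 1325.3/120 = 11.0 A.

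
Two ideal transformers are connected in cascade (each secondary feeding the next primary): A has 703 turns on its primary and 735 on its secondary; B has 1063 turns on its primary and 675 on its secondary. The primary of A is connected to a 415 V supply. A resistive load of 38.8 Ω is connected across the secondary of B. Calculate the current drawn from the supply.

Secondary of A: V = 415.00 × 735/703 = 433.89 V.
Secondary of B: V = 433.89 × 675/1063 = 275.52 V.
I_load = 275.52/38.8 = 7.1010 A, so P_out = 275.52 × 7.1010 = 1956.5 W.
All ideal ⇒ P_in = P_out, so I_supply = 1956.5/415 = 4.71 A.

I_supply ≈ 4.71 A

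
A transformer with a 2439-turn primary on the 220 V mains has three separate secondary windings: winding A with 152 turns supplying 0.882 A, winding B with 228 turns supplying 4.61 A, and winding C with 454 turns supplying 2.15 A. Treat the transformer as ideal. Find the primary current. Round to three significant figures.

V_A = 220 × 152/2439 = 13.711 V; V_B = 220 × 228/2439 = 20.566 V; V_C = 220 × 454/2439 = 40.951 V.
P_out = V_A I_A + V_B I_B + V_C I_C = 13.711×0.882 + 20.566×4.61 + 40.951×2.15 = 12.093 + 94.808 + 88.045 = 194.95 W.
Ideal ⇒ P_in = P_out, so I_p = P_out/V_p = 194.95/220 = 0.886 A.

I_p ≈ 0.886 A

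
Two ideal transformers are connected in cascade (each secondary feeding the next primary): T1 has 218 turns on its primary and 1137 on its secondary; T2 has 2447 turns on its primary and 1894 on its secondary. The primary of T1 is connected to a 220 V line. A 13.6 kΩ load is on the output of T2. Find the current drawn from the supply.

Secondary of T1: V = 220.00 × 1137/218 = 1147.4 V.
Secondary of T2: V = 1147.4 × 1894/2447 = 888.12 V.
I_load = 888.12/13600 = 0.065303 A, so P_out = 888.12 × 0.065303 = 57.997 W.
All ideal ⇒ P_in = P_out, so I_supply = 57.997/220 = 0.264 A.

I_supply ≈ 0.264 A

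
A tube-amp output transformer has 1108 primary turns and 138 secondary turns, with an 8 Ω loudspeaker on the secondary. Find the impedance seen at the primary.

Z_p ≈ 516 Ω

Z_p = (N_p/N_s)² × Z_s = (1108/138)² × 8 = 516 Ω.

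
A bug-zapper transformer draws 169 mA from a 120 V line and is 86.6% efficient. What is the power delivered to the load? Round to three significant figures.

P_in = V_p I_p = 120 × 0.169 = 20.280 W.
P_out = η P_in = 0.866 × 20.280 = 17.6 W.

P_out ≈ 17.6 W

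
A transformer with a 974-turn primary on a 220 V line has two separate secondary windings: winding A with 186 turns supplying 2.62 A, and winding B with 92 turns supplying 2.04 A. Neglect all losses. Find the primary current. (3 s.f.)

I_p ≈ 0.693 A

V_A = 220 × 186/974 = 42.012 V; V_B = 220 × 92/974 = 20.780 V.
P_out = V_A I_A + V_B I_B = 42.012×2.62 + 20.780×2.04 = 110.07 + 42.392 = 152.46 W.
Ideal ⇒ P_in = P_out, so I_p = P_out/V_p = 152.46/220 = 0.693 A.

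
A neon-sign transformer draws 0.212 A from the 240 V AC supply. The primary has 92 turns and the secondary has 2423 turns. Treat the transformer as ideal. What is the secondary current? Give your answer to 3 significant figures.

I_s ≈ 0.00805 A

I_s/I_p = N_p/N_s, so I_s = 0.212 × 92/2423 = 0.00805 A.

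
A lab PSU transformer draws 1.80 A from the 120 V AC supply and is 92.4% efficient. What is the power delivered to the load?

P_out ≈ 200 W

P_in = V_p I_p = 120 × 1.80 = 216.00 W.
P_out = η P_in = 0.924 × 216.00 = 200 W.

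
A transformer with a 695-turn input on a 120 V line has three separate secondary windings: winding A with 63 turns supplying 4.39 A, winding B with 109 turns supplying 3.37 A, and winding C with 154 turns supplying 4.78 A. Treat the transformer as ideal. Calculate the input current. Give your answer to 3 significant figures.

I_in ≈ 1.99 A

V_A = 120 × 63/695 = 10.878 V; V_B = 120 × 109/695 = 18.820 V; V_C = 120 × 154/695 = 26.590 V.
P_out = V_A I_A + V_B I_B + V_C I_C = 10.878×4.39 + 18.820×3.37 + 26.590×4.78 = 47.753 + 63.424 + 127.10 = 238.28 W.
Ideal ⇒ P_in = P_out, so I_in = P_out/V_in = 238.28/120 = 1.99 A.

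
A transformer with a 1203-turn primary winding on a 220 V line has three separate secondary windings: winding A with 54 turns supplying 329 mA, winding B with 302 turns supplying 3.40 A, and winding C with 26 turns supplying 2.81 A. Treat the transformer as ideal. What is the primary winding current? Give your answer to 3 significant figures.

I_p ≈ 0.929 A

V_A = 220 × 54/1203 = 9.8753 V; V_B = 220 × 302/1203 = 55.229 V; V_C = 220 × 26/1203 = 4.7548 V.
P_out = V_A I_A + V_B I_B + V_C I_C = 9.8753×0.329 + 55.229×3.40 + 4.7548×2.81 = 3.2490 + 187.78 + 13.361 = 204.39 W.
Ideal ⇒ P_in = P_out, so I_p = P_out/V_p = 204.39/220 = 0.929 A.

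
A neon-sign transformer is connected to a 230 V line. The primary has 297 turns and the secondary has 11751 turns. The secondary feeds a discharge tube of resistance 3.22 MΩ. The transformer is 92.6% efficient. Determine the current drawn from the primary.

I_p ≈ 0.121 A

V_s = 230 × 11751/297 = 9100.1 V.
I_s = V_s/R = 9100.1/(3.22×10^6) = 0.0028261 A.
P_out = V_s I_s = 9100.1 × 0.0028261 = 25.718 W.
P_in = P_out/η = 25.718/0.926 = 27.773 W.
I_p = P_in/V_p = 27.773/230 = 0.121 A.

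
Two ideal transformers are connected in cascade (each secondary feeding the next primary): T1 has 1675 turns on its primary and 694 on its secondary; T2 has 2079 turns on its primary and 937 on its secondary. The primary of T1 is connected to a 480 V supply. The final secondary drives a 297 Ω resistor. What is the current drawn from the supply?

After T1: V = 480.00 × 694/1675 = 198.88 V.
After T2: V = 198.88 × 937/2079 = 89.634 V.
I_load = 89.634/297 = 0.30180 A, so P_out = 89.634 × 0.30180 = 27.051 W.
All ideal ⇒ P_in = P_out, so I_supply = 27.051/480 = 0.0564 A.

I_supply ≈ 0.0564 A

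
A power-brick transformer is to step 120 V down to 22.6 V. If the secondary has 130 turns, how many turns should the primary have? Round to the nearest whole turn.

N_p = 690 turns

N_p/N_s = V_p/V_s, so N_p = 130 × 120/22.6 = 690.3 ≈ 690 turns.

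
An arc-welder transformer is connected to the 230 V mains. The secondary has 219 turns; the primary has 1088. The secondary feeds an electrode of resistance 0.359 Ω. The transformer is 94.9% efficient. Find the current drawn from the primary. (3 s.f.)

V_s = 230 × 219/1088 = 46.296 V.
I_s = V_s/R = 46.296/0.359 = 128.96 A.
P_out = V_s I_s = 46.296 × 128.96 = 5970.2 W.
P_in = P_out/η = 5970.2/0.949 = 6291.1 W.
I_p = P_in/V_p = 6291.1/230 = 27.4 A.

I_p ≈ 27.4 A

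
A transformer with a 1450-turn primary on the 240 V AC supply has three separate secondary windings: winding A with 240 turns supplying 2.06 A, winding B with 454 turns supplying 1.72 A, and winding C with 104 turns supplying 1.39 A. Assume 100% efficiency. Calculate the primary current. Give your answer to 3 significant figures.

I_p ≈ 0.979 A

V_A = 240 × 240/1450 = 39.724 V; V_B = 240 × 454/1450 = 75.145 V; V_C = 240 × 104/1450 = 17.214 V.
P_out = V_A I_A + V_B I_B + V_C I_C = 39.724×2.06 + 75.145×1.72 + 17.214×1.39 = 81.832 + 129.25 + 23.927 = 235.01 W.
Ideal ⇒ P_in = P_out, so I_p = P_out/V_p = 235.01/240 = 0.979 A.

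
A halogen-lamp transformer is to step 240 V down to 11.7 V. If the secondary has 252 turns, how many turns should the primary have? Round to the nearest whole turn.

N_p/N_s = V_p/V_s, so N_p = 252 × 240/11.7 = 5169.2 ≈ 5169 turns.

N_p = 5169 turns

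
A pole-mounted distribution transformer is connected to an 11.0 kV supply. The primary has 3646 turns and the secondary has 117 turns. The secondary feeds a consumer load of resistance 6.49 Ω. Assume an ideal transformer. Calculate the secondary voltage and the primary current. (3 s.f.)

V_s = V_p × N_s/N_p = 11000 × 117/3646 = 352.99 V.
I_s = V_s/R = 352.99/6.49 = 54.390 A.
I_p = I_s × N_s/N_p = 54.390 × 117/3646 = 1.75 A.

V_s ≈ 353 V, I_p ≈ 1.75 A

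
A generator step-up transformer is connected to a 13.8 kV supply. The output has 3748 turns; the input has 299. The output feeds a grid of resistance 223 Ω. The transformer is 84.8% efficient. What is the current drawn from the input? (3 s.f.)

V_out = 13800 × 3748/299 = 172980 V.
I_out = V_out/R = 172980/223 = 775.72 A.
P_out = V_out I_out = 172980 × 775.72 = 1.3419×10^8 W.
P_in = P_out/η = 1.3419×10^8/0.848 = 1.5824×10^8 W.
I_in = P_in/V_in = 1.5824×10^8/13800 = 11500 A.

I_in ≈ 11500 A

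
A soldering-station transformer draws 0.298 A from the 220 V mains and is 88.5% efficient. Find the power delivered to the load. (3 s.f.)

P_out ≈ 58.0 W

P_in = V_in I_in = 220 × 0.298 = 65.560 W.
P_out = η P_in = 0.885 × 65.560 = 58.0 W.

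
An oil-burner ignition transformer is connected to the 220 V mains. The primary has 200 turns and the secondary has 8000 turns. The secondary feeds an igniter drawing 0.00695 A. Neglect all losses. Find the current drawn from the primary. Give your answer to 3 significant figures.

For an ideal transformer I_p N_p = I_s N_s, so I_p = 0.00695 × 8000/200 = 0.278 A.

I_p ≈ 0.278 A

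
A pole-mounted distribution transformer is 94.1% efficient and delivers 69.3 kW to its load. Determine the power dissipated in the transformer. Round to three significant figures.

P_in = P_out/η = 69300/0.941 = 73645.1 W.
P_loss = P_in − P_out = 73645.1 − 69300 = 4350 W.

P_loss ≈ 4350 W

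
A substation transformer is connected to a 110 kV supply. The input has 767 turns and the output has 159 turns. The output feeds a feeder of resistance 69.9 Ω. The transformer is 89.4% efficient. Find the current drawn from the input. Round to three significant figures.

V_out = 110000 × 159/767 = 22803 V.
I_out = V_out/R = 22803/69.9 = 326.23 A.
P_out = V_out I_out = 22803 × 326.23 = 7.4390×10^6 W.
P_in = P_out/η = 7.4390×10^6/0.894 = 8.3210×10^6 W.
I_in = P_in/V_in = 8.3210×10^6/110000 = 75.6 A.

I_in ≈ 75.6 A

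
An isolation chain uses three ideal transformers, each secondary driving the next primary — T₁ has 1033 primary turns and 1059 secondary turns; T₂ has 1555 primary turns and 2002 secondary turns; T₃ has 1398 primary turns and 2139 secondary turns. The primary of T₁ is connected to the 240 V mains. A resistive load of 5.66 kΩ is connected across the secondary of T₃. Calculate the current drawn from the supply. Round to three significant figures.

Secondary of T₁: V = 240.00 × 1059/1033 = 246.04 V.
Secondary of T₂: V = 246.04 × 2002/1555 = 316.77 V.
Secondary of T₃: V = 316.77 × 2139/1398 = 484.67 V.
I_load = 484.67/5660 = 0.085630 A, so P_out = 484.67 × 0.085630 = 41.502 W.
All ideal ⇒ P_in = P_out, so I_supply = 41.502/240 = 0.173 A.

I_supply ≈ 0.173 A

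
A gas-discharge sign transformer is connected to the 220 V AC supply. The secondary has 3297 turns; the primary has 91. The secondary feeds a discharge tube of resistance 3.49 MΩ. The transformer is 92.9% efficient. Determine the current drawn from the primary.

V_s = 220 × 3297/91 = 7970.8 V.
I_s = V_s/R = 7970.8/(3.49×10^6) = 0.0022839 A.
P_out = V_s I_s = 7970.8 × 0.0022839 = 18.204 W.
P_in = P_out/η = 18.204/0.929 = 19.596 W.
I_p = P_in/V_p = 19.596/220 = 0.0891 A.

I_p ≈ 0.0891 A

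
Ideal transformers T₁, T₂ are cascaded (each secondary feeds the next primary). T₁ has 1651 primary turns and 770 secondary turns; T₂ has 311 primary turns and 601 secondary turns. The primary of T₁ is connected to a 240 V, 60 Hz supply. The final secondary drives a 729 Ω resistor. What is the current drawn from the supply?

After T₁: V = 240.00 × 770/1651 = 111.93 V.
After T₂: V = 111.93 × 601/311 = 216.31 V.
I_load = 216.31/729 = 0.29672 A, so P_out = 216.31 × 0.29672 = 64.182 W.
All ideal ⇒ P_in = P_out, so I_supply = 64.182/240 = 0.267 A.

I_supply ≈ 0.267 A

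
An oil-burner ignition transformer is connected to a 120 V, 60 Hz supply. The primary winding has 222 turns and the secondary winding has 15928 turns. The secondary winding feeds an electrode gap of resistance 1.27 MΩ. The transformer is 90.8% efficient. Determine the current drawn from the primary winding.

V_s = 120 × 15928/222 = 8609.7 V.
I_s = V_s/R = 8609.7/(1.27×10^6) = 0.0067793 A.
P_out = V_s I_s = 8609.7 × 0.0067793 = 58.368 W.
P_in = P_out/η = 58.368/0.908 = 64.282 W.
I_p = P_in/V_p = 64.282/120 = 0.536 A.

I_p ≈ 0.536 A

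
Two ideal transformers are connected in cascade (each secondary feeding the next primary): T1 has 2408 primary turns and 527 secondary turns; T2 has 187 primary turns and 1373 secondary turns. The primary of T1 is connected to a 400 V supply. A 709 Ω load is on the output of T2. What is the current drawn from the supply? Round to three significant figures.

Secondary of T1: V = 400.00 × 527/2408 = 87.542 V.
Secondary of T2: V = 87.542 × 1373/187 = 642.75 V.
I_load = 642.75/709 = 0.90656 A, so P_out = 642.75 × 0.90656 = 582.69 W.
All ideal ⇒ P_in = P_out, so I_supply = 582.69/400 = 1.46 A.

I_supply ≈ 1.46 A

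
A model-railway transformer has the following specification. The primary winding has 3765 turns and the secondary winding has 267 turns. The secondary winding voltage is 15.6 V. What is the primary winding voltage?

V_p/V_s = N_p/N_s, so V_p = 15.6 × 3765/267 = 220 V.

V_p ≈ 220 V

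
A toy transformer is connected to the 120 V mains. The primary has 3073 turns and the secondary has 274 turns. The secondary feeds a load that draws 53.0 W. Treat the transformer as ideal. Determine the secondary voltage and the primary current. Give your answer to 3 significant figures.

V_s = V_p × N_s/N_p = 120 × 274/3073 = 10.700 V.
I_s = P/V_s = 53.0/10.700 = 4.9534 A.
I_p = I_s × N_s/N_p = 4.9534 × 274/3073 = 0.442 A.

V_s ≈ 10.7 V, I_p ≈ 0.442 A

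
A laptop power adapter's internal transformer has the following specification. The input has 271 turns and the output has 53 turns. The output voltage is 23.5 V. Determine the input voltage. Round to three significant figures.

V_in ≈ 120 V

V_in/V_out = N_in/N_out, so V_in = 23.5 × 271/53 = 120 V.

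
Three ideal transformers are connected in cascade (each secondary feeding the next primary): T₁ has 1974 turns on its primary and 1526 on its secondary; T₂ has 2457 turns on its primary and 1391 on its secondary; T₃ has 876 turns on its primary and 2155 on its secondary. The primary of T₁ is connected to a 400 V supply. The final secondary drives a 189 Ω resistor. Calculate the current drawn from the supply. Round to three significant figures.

After T₁: V = 400.00 × 1526/1974 = 309.22 V.
After T₂: V = 309.22 × 1391/2457 = 175.06 V.
After T₃: V = 175.06 × 2155/876 = 430.66 V.
I_load = 430.66/189 = 2.2786 A, so P_out = 430.66 × 2.2786 = 981.30 W.
All ideal ⇒ P_in = P_out, so I_supply = 981.30/400 = 2.45 A.

I_supply ≈ 2.45 A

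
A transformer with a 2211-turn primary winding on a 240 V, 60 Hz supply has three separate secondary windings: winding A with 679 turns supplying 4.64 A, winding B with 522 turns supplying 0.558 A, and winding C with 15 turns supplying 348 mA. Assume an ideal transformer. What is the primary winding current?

I_p ≈ 1.56 A

V_A = 240 × 679/2211 = 73.704 V; V_B = 240 × 522/2211 = 56.662 V; V_C = 240 × 15/2211 = 1.6282 V.
P_out = V_A I_A + V_B I_B + V_C I_C = 73.704×4.64 + 56.662×0.558 + 1.6282×0.348 = 341.99 + 31.617 + 0.56662 = 374.17 W.
Ideal ⇒ P_in = P_out, so I_p = P_out/V_p = 374.17/240 = 1.56 A.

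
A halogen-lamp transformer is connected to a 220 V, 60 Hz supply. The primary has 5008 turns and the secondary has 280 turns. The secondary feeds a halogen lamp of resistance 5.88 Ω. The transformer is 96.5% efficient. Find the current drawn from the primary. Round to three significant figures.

V_s = 220 × 280/5008 = 12.300 V.
I_s = V_s/R = 12.300/5.88 = 2.0919 A.
P_out = V_s I_s = 12.300 × 2.0919 = 25.731 W.
P_in = P_out/η = 25.731/0.965 = 26.664 W.
I_p = P_in/V_p = 26.664/220 = 0.121 A.

I_p ≈ 0.121 A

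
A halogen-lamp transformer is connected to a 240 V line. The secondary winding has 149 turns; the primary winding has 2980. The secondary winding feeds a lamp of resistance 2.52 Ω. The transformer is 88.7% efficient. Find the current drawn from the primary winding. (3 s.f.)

I_p ≈ 0.268 A

V_s = 240 × 149/2980 = 12.000 V.
I_s = V_s/R = 12.000/2.52 = 4.7619 A.
P_out = V_s I_s = 12.000 × 4.7619 = 57.143 W.
P_in = P_out/η = 57.143/0.887 = 64.423 W.
I_p = P_in/V_p = 64.423/240 = 0.268 A.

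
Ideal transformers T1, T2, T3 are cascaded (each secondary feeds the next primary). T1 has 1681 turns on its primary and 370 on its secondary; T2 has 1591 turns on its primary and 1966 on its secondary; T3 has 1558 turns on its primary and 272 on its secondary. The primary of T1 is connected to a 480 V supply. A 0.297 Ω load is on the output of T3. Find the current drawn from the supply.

After T1: V = 480.00 × 370/1681 = 105.65 V.
After T2: V = 105.65 × 1966/1591 = 130.55 V.
After T3: V = 130.55 × 272/1558 = 22.792 V.
I_load = 22.792/0.297 = 76.742 A, so P_out = 22.792 × 76.742 = 1749.1 W.
All ideal ⇒ P_in = P_out, so I_supply = 1749.1/480 = 3.64 A.

I_supply ≈ 3.64 A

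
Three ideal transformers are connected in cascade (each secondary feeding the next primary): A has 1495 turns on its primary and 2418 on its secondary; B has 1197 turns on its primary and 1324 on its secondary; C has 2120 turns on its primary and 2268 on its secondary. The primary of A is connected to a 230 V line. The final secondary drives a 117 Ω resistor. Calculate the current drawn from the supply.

After A: V = 230.00 × 2418/1495 = 372.00 V.
After B: V = 372.00 × 1324/1197 = 411.47 V.
After C: V = 411.47 × 2268/2120 = 440.19 V.
I_load = 440.19/117 = 3.7623 A, so P_out = 440.19 × 3.7623 = 1656.2 W.
All ideal ⇒ P_in = P_out, so I_supply = 1656.2/230 = 7.20 A.

I_supply ≈ 7.20 A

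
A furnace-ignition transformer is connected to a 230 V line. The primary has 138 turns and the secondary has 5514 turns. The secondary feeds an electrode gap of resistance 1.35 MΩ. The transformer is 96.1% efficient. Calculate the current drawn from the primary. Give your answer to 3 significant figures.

V_s = 230 × 5514/138 = 9190.0 V.
I_s = V_s/R = 9190.0/(1.35×10^6) = 0.0068074 A.
P_out = V_s I_s = 9190.0 × 0.0068074 = 62.560 W.
P_in = P_out/η = 62.560/0.961 = 65.099 W.
I_p = P_in/V_p = 65.099/230 = 0.283 A.

I_p ≈ 0.283 A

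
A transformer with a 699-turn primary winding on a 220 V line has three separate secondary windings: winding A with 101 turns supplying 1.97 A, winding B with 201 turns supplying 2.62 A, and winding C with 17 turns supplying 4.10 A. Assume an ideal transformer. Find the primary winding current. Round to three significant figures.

I_p ≈ 1.14 A

V_A = 220 × 101/699 = 31.788 V; V_B = 220 × 201/699 = 63.262 V; V_C = 220 × 17/699 = 5.3505 V.
P_out = V_A I_A + V_B I_B + V_C I_C = 31.788×1.97 + 63.262×2.62 + 5.3505×4.10 = 62.623 + 165.75 + 21.937 = 250.31 W.
Ideal ⇒ P_in = P_out, so I_p = P_out/V_p = 250.31/220 = 1.14 A.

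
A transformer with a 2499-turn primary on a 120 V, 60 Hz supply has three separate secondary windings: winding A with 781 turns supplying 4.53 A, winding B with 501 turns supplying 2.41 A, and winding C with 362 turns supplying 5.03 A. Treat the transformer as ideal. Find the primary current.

I_p ≈ 2.63 A

V_A = 120 × 781/2499 = 37.503 V; V_B = 120 × 501/2499 = 24.058 V; V_C = 120 × 362/2499 = 17.383 V.
P_out = V_A I_A + V_B I_B + V_C I_C = 37.503×4.53 + 24.058×2.41 + 17.383×5.03 = 169.89 + 57.979 + 87.436 = 315.30 W.
Ideal ⇒ P_in = P_out, so I_p = P_out/V_p = 315.30/120 = 2.63 A.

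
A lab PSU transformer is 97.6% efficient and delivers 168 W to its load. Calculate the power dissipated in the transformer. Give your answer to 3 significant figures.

P_in = P_out/η = 168/0.976 = 172.131 W.
P_loss = P_in − P_out = 172.131 − 168 = 4.13 W.

P_loss ≈ 4.13 W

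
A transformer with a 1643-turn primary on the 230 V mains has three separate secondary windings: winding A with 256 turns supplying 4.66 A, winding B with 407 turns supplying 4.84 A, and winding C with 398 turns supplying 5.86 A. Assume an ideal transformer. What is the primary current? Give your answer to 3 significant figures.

V_A = 230 × 256/1643 = 35.837 V; V_B = 230 × 407/1643 = 56.975 V; V_C = 230 × 398/1643 = 55.715 V.
P_out = V_A I_A + V_B I_B + V_C I_C = 35.837×4.66 + 56.975×4.84 + 55.715×5.86 = 167.00 + 275.76 + 326.49 = 769.25 W.
Ideal ⇒ P_in = P_out, so I_p = P_out/V_p = 769.25/230 = 3.34 A.

I_p ≈ 3.34 A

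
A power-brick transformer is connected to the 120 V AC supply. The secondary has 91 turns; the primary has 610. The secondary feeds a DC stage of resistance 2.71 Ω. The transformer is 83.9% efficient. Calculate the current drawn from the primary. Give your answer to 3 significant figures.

V_s = 120 × 91/610 = 17.902 V.
I_s = V_s/R = 17.902/2.71 = 6.6058 A.
P_out = V_s I_s = 17.902 × 6.6058 = 118.25 W.
P_in = P_out/η = 118.25/0.839 = 140.95 W.
I_p = P_in/V_p = 140.95/120 = 1.17 A.

I_p ≈ 1.17 A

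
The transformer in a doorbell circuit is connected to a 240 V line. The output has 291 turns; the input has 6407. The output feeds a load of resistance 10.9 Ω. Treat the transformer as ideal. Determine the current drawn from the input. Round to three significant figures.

V_out = V_in × N_out/N_in = 240 × 291/6407 = 10.901 V.
I_out = V_out/R = 10.901/10.9 = 1.0001 A.
For an ideal transformer I_in N_in = I_out N_out, so I_in = 1.0001 × 291/6407 = 0.0454 A.

I_in ≈ 0.0454 A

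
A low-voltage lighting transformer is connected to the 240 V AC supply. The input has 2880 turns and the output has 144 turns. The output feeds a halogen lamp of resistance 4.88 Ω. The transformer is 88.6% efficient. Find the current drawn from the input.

I_in ≈ 0.139 A

V_out = 240 × 144/2880 = 12.000 V.
I_out = V_out/R = 12.000/4.88 = 2.4590 A.
P_out = V_out I_out = 12.000 × 2.4590 = 29.508 W.
P_in = P_out/η = 29.508/0.886 = 33.305 W.
I_in = P_in/V_in = 33.305/240 = 0.139 A.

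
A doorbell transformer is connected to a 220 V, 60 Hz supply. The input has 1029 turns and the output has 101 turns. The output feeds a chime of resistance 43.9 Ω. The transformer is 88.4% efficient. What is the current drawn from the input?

V_out = 220 × 101/1029 = 21.594 V.
I_out = V_out/R = 21.594/43.9 = 0.49189 A.
P_out = V_out I_out = 21.594 × 0.49189 = 10.622 W.
P_in = P_out/η = 10.622/0.884 = 12.015 W.
I_in = P_in/V_in = 12.015/220 = 0.0546 A.

I_in ≈ 0.0546 A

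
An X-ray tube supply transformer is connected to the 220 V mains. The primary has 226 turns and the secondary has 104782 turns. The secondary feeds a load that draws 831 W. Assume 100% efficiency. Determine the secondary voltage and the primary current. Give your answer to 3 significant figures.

V_s = V_p × N_s/N_p = 220 × 104782/226 = 102000 V.
I_s = P/V_s = 831/102000 = 0.0081470 A.
I_p = I_s × N_s/N_p = 0.0081470 × 104782/226 = 3.78 A.

V_s ≈ 102000 V, I_p ≈ 3.78 A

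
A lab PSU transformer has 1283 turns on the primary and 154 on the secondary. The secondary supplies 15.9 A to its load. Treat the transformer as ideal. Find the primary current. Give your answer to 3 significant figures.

For an ideal transformer I_p/I_s = N_s/N_p, so I_p = 15.9 × 154/1283 = 1.91 A.

I_p ≈ 1.91 A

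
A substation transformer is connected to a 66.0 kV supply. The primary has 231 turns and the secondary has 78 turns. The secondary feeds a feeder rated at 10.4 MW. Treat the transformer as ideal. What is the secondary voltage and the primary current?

V_s = V_p × N_s/N_p = 66000 × 78/231 = 22286 V.
I_s = P/V_s = 1.04×10^7/22286 = 466.67 A.
I_p = I_s × N_s/N_p = 466.67 × 78/231 = 158 A.

V_s ≈ 22300 V, I_p ≈ 158 A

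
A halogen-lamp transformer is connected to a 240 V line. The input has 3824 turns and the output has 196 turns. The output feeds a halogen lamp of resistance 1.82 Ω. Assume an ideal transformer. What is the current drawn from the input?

I_in ≈ 0.346 A

V_out = V_in × N_out/N_in = 240 × 196/3824 = 12.301 V.
I_out = V_out/R = 12.301/1.82 = 6.7589 A.
For an ideal transformer I_in N_in = I_out N_out, so I_in = 6.7589 × 196/3824 = 0.346 A.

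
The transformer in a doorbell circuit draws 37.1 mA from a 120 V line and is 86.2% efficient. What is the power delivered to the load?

P_out ≈ 3.84 W

P_in = V_p I_p = 120 × 0.0371 = 4.4520 W.
P_out = η P_in = 0.862 × 4.4520 = 3.84 W.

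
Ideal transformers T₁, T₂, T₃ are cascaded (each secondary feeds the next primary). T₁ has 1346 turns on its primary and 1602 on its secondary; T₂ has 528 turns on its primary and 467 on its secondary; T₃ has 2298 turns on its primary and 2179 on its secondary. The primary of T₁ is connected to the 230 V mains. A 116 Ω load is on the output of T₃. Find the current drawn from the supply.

Secondary of T₁: V = 230.00 × 1602/1346 = 273.74 V.
Secondary of T₂: V = 273.74 × 467/528 = 242.12 V.
Secondary of T₃: V = 242.12 × 2179/2298 = 229.58 V.
I_load = 229.58/116 = 1.9791 A, so P_out = 229.58 × 1.9791 = 454.37 W.
All ideal ⇒ P_in = P_out, so I_supply = 454.37/230 = 1.98 A.

I_supply ≈ 1.98 A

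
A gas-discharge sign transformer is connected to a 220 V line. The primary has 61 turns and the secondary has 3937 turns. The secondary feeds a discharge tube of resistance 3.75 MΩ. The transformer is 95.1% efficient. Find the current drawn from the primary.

I_p ≈ 0.257 A

V_s = 220 × 3937/61 = 14199 V.
I_s = V_s/R = 14199/(3.75×10^6) = 0.0037864 A.
P_out = V_s I_s = 14199 × 0.0037864 = 53.763 W.
P_in = P_out/η = 53.763/0.951 = 56.533 W.
I_p = P_in/V_p = 56.533/220 = 0.257 A.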